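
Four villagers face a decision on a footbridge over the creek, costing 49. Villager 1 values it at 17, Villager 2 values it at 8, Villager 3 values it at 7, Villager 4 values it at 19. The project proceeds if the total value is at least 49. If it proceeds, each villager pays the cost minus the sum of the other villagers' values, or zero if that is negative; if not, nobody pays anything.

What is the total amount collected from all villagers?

Total value 51 ≥ cost 49, so it is built.
Villager 1: others sum to 34; max(0, 49 - 34) = 15.
Villager 2: others sum to 43; max(0, 49 - 43) = 6.
Villager 3: others sum to 44; max(0, 49 - 44) = 5.
Villager 4: others sum to 32; max(0, 49 - 32) = 17.
Total collected = 15 + 6 + 5 + 17 = 43.

43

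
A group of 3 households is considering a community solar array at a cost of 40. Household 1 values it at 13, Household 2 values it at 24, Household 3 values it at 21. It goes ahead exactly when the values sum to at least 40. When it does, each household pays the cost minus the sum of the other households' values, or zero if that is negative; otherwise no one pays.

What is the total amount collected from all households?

Total value 58 ≥ cost 40, so it is built.
Household 1: others sum to 45; max(0, 40 - 45) = 0.
Household 2: others sum to 34; max(0, 40 - 34) = 6.
Household 3: others sum to 37; max(0, 40 - 37) = 3.
Total collected = 0 + 6 + 3 = 9.

9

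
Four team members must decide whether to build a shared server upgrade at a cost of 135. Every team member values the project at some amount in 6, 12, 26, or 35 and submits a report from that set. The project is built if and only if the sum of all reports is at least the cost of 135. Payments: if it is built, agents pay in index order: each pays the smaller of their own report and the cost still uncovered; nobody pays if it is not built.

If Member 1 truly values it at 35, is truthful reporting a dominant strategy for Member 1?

Yes

Check each profile of the others' reports and compare truth against every alternative report.
Others report (6, 6, 6): truth gives 0, best alternative gives 0.
Others report (6, 6, 12): truth gives 0, best alternative gives 0.
Others report (6, 6, 26): truth gives 0, best alternative gives 0.
Others report (6, 6, 35): truth gives 0, best alternative gives 0.
Others report (6, 12, 6): truth gives 0, best alternative gives 0.
Others report (6, 12, 12): truth gives 0, best alternative gives 0.
(Remaining 58 profiles checked similarly; truth is weakly best in each.)
In every case the truthful report is at least as good as any alternative, so it is a dominant strategy.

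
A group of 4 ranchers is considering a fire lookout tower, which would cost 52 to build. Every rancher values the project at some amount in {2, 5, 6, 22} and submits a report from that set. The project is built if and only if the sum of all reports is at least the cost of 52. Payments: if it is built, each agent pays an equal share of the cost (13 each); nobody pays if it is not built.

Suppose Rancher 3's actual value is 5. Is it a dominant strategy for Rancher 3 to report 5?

No

Consider the case where Rancher 1 reports 5, Rancher 2 reports 22 and Rancher 4 reports 22.
Truthful report 5: project built, pays 13, utility 5 - 13 = -8.
Report 2 instead: project not built, utility 0.
Since 0 > -8, reporting 2 is strictly better here, so truthful reporting is not dominant.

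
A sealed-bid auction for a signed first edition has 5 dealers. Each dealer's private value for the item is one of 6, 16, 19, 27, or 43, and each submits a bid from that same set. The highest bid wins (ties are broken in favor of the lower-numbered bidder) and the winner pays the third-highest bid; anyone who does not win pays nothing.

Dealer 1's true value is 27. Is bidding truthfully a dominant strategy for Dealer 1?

No

Consider the case where Dealer 2 bids 6, Dealer 3 bids 6, Dealer 4 bids 6 and Dealer 5 bids 43.
Truthful bid 27: loses, pays 0, utility 0.
Bid 43 instead: wins, pays 6, utility 27 - 6 = 21.
Since 21 > 0, bidding 43 is strictly better here, so truthful bidding is not dominant.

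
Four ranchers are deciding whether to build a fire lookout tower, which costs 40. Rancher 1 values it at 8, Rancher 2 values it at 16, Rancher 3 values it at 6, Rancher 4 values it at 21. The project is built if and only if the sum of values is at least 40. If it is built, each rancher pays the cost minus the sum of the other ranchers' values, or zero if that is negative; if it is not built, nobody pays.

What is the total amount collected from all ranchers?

15

Total value 51 ≥ cost 40, so it is built.
Rancher 1: others sum to 43; max(0, 40 - 43) = 0.
Rancher 2: others sum to 35; max(0, 40 - 35) = 5.
Rancher 3: others sum to 45; max(0, 40 - 45) = 0.
Rancher 4: others sum to 30; max(0, 40 - 30) = 10.
Total collected = 0 + 5 + 0 + 10 = 15.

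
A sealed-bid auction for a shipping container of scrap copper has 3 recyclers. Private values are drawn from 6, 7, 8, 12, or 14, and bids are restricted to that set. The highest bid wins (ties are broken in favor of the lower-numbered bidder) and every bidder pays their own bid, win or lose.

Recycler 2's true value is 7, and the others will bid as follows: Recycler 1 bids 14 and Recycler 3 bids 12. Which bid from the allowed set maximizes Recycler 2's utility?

Bid 6: loses but pays 6, utility -6.
Bid 7: loses but pays 7, utility -7.
Bid 8: loses but pays 8, utility -8.
Bid 12: loses but pays 12, utility -12.
Bid 14: loses but pays 14, utility -14.
The best choice is 6 with utility -6.

6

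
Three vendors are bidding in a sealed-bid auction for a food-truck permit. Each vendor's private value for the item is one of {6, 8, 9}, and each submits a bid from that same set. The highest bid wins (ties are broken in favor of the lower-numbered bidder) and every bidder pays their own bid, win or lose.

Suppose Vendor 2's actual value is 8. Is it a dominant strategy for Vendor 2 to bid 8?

Consider the case where Vendor 1 bids 6 and Vendor 3 bids 9.
Truthful bid 8: loses but pays 8, utility -8.
Bid 6 instead: loses but pays 6, utility -6.
Since -6 > -8, bidding 6 is strictly better here, so truthful bidding is not dominant.

No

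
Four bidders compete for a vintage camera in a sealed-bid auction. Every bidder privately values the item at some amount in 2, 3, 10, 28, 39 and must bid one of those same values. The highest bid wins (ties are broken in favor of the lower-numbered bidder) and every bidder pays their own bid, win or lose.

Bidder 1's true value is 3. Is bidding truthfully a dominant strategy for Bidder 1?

No

Consider the case where Bidder 2 bids 2, Bidder 3 bids 2 and Bidder 4 bids 2.
Truthful bid 3: wins, pays 3, utility 3 - 3 = 0.
Bid 2 instead: wins, pays 2, utility 3 - 2 = 1.
Since 1 > 0, bidding 2 is strictly better here, so truthful bidding is not dominant.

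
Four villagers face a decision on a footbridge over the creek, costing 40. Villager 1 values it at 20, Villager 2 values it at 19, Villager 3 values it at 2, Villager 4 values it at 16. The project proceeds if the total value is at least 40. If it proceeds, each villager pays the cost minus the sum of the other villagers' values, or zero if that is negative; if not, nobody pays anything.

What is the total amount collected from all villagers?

5

Total value 57 ≥ cost 40, so it is built.
Villager 1: others sum to 37; max(0, 40 - 37) = 3.
Villager 2: others sum to 38; max(0, 40 - 38) = 2.
Villager 3: others sum to 55; max(0, 40 - 55) = 0.
Villager 4: others sum to 41; max(0, 40 - 41) = 0.
Total collected = 3 + 2 + 0 + 0 = 5.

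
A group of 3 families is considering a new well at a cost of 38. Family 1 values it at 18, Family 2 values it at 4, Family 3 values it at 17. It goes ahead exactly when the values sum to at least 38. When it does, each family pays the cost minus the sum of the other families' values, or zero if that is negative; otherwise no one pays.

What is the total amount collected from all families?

Total value 39 ≥ cost 38, so it is built.
Family 1: others sum to 21; max(0, 38 - 21) = 17.
Family 2: others sum to 35; max(0, 38 - 35) = 3.
Family 3: others sum to 22; max(0, 38 - 22) = 16.
Total collected = 17 + 3 + 16 = 36.

36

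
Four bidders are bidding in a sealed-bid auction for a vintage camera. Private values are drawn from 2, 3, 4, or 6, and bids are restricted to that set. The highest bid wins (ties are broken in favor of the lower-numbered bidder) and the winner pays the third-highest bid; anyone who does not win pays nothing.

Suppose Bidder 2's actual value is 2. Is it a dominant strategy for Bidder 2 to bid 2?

Check each profile of the others' bids and compare truth against every alternative bid.
Others bid (2, 3, 3): truth gives 0, best alternative gives -1.
Others bid (2, 2, 2): truth gives 0, best alternative gives 0.
Others bid (2, 2, 3): truth gives 0, best alternative gives 0.
Others bid (2, 2, 4): truth gives 0, best alternative gives 0.
Others bid (2, 2, 6): truth gives 0, best alternative gives 0.
Others bid (2, 3, 2): truth gives 0, best alternative gives 0.
(Remaining 58 profiles checked similarly; truth is weakly best in each.)
In every case the truthful bid is at least as good as any alternative, so it is a dominant strategy.

Yes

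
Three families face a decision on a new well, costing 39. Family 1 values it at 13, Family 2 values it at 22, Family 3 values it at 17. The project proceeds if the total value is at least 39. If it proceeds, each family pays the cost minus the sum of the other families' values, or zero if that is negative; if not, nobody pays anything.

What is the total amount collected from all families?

Total value 52 ≥ cost 39, so it is built.
Family 1: others sum to 39; max(0, 39 - 39) = 0.
Family 2: others sum to 30; max(0, 39 - 30) = 9.
Family 3: others sum to 35; max(0, 39 - 35) = 4.
Total collected = 0 + 9 + 4 = 13.

13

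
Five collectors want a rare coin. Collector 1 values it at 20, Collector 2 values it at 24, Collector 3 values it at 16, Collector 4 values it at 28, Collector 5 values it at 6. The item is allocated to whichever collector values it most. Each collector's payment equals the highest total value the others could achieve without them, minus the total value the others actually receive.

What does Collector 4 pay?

24

Collector 4 has the highest value and receives the item.
Without Collector 4, the item would go to the next-highest value, 24, so the others could achieve 24.
With Collector 4 present and winning, the others receive nothing, so their total is 0.
Payment = 24 - 0 = 24.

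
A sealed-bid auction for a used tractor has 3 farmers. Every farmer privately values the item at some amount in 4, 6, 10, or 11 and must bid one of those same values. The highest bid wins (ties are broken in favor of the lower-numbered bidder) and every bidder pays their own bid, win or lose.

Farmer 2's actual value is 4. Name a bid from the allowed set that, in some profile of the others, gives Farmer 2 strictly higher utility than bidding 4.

Suppose Farmer 1 bids 4 and Farmer 3 bids 4.
Bid 4: loses but pays 4, utility -4.
Bid 6: wins, pays 6, utility 4 - 6 = -2.
So bidding 6 beats truth here (-2 > -4).

6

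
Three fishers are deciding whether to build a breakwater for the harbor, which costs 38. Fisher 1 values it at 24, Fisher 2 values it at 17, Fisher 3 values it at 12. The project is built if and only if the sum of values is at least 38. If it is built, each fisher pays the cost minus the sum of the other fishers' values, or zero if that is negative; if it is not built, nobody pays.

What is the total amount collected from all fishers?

11

Total value 53 ≥ cost 38, so it is built.
Fisher 1: others sum to 29; max(0, 38 - 29) = 9.
Fisher 2: others sum to 36; max(0, 38 - 36) = 2.
Fisher 3: others sum to 41; max(0, 38 - 41) = 0.
Total collected = 9 + 2 + 0 = 11.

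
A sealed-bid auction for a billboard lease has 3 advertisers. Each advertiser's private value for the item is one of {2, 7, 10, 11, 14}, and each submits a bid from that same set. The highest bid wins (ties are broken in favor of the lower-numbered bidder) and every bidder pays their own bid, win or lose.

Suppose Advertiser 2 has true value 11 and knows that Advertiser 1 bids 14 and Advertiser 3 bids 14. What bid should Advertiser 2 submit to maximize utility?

Bid 2: loses but pays 2, utility -2.
Bid 7: loses but pays 7, utility -7.
Bid 10: loses but pays 10, utility -10.
Bid 11: loses but pays 11, utility -11.
Bid 14: loses but pays 14, utility -14.
The best choice is 2 with utility -2.

2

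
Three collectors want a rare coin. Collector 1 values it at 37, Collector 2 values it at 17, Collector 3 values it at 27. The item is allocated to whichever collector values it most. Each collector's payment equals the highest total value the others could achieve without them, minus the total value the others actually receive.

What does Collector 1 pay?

27

Collector 1 has the highest value and receives the item.
Without Collector 1, the item would go to the next-highest value, 27, so the others could achieve 27.
With Collector 1 present and winning, the others receive nothing, so their total is 0.
Payment = 27 - 0 = 27.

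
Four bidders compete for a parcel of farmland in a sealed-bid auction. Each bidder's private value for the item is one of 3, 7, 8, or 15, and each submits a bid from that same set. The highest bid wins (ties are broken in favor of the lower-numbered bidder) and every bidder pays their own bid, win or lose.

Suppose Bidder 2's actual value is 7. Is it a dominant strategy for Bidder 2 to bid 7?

No

Consider the case where Bidder 1 bids 3, Bidder 3 bids 3 and Bidder 4 bids 8.
Truthful bid 7: loses but pays 7, utility -7.
Bid 3 instead: loses but pays 3, utility -3.
Since -3 > -7, bidding 3 is strictly better here, so truthful bidding is not dominant.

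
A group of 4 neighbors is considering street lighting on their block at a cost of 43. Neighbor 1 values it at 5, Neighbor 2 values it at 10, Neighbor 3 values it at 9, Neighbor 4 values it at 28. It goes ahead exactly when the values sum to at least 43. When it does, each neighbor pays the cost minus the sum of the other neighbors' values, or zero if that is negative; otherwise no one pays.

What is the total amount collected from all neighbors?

20

Total value 52 ≥ cost 43, so it is built.
Neighbor 1: others sum to 47; max(0, 43 - 47) = 0.
Neighbor 2: others sum to 42; max(0, 43 - 42) = 1.
Neighbor 3: others sum to 43; max(0, 43 - 43) = 0.
Neighbor 4: others sum to 24; max(0, 43 - 24) = 19.
Total collected = 0 + 1 + 0 + 19 = 20.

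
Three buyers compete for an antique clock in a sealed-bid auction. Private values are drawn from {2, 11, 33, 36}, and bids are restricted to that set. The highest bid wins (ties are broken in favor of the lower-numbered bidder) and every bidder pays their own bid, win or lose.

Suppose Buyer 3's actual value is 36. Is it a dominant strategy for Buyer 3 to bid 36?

Consider the case where Buyer 1 bids 2 and Buyer 2 bids 2.
Truthful bid 36: wins, pays 36, utility 36 - 36 = 0.
Bid 11 instead: wins, pays 11, utility 36 - 11 = 25.
Since 25 > 0, bidding 11 is strictly better here, so truthful bidding is not dominant.

No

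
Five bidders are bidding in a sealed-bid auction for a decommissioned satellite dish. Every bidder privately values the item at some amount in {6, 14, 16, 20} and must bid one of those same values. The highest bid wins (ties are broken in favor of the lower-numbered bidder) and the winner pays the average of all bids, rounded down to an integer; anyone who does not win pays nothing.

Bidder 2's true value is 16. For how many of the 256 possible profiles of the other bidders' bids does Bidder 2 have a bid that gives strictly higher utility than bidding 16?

Others bid (6, 6, 6, 6): truth gives 8; bid 14 gives 9 > 8. Violating.
Others bid (6, 6, 6, 20): truth gives 0; bid 20 gives 5 > 0. Violating.
Others bid (6, 6, 14, 14): truth gives 5; bid 14 gives 6 > 5. Violating.
Others bid (6, 6, 14, 20): truth gives 0; bid 20 gives 3 > 0. Violating.
Others bid (6, 6, 6, 14): truth gives 7; no alternative beats it.
Others bid (6, 6, 6, 16): truth gives 6; no alternative beats it.
(Checking all 256 profiles: 84 have a profitable deviation, 172 do not.)

84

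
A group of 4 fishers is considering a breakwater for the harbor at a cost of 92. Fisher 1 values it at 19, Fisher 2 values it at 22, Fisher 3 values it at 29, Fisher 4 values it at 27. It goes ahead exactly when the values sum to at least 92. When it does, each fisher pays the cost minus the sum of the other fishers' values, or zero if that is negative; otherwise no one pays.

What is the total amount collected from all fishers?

Total value 97 ≥ cost 92, so it is built.
Fisher 1: others sum to 78; max(0, 92 - 78) = 14.
Fisher 2: others sum to 75; max(0, 92 - 75) = 17.
Fisher 3: others sum to 68; max(0, 92 - 68) = 24.
Fisher 4: others sum to 70; max(0, 92 - 70) = 22.
Total collected = 14 + 17 + 24 + 22 = 77.

77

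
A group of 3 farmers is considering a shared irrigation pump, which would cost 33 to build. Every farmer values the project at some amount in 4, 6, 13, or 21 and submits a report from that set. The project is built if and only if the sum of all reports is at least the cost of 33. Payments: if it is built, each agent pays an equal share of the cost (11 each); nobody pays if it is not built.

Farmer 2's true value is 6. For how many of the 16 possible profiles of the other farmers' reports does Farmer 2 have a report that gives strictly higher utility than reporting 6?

2

Others report (6, 21): truth gives -5; report 4 gives 0 > -5. Violating.
Others report (21, 6): truth gives -5; report 4 gives 0 > -5. Violating.
Others report (4, 4): truth gives 0; no alternative beats it.
Others report (4, 6): truth gives 0; no alternative beats it.
(Checking all 16 profiles: 2 have a profitable deviation, 14 do not.)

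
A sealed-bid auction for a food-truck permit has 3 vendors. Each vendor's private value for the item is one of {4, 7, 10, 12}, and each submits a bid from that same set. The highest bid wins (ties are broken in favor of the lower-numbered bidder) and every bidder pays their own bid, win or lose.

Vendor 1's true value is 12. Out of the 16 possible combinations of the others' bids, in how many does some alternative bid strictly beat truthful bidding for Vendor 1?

9

Others bid (4, 4): truth gives 0; bid 4 gives 8 > 0. Violating.
Others bid (4, 7): truth gives 0; bid 7 gives 5 > 0. Violating.
Others bid (4, 10): truth gives 0; bid 10 gives 2 > 0. Violating.
Others bid (7, 4): truth gives 0; bid 7 gives 5 > 0. Violating.
Others bid (4, 12): truth gives 0; no alternative beats it.
Others bid (7, 12): truth gives 0; no alternative beats it.
(Checking all 16 profiles: 9 have a profitable deviation, 7 do not.)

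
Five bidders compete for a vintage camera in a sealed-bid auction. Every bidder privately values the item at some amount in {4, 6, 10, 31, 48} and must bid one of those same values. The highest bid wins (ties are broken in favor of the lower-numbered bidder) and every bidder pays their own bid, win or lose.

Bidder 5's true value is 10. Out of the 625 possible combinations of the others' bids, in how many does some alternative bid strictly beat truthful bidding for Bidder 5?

Others bid (4, 4, 4, 4): truth gives 0; bid 6 gives 4 > 0. Violating.
Others bid (4, 4, 4, 10): truth gives -10; bid 4 gives -4 > -10. Violating.
Others bid (4, 4, 4, 31): truth gives -10; bid 4 gives -4 > -10. Violating.
Others bid (4, 4, 4, 48): truth gives -10; bid 4 gives -4 > -10. Violating.
Others bid (4, 4, 4, 6): truth gives 0; no alternative beats it.
Others bid (4, 4, 6, 4): truth gives 0; no alternative beats it.
(Checking all 625 profiles: 610 have a profitable deviation, 15 do not.)

610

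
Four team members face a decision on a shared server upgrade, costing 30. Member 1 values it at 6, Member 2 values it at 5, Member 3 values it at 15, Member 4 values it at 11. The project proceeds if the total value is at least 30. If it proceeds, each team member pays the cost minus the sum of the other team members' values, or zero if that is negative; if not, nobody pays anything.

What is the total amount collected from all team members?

12

Total value 37 ≥ cost 30, so it is built.
Member 1: others sum to 31; max(0, 30 - 31) = 0.
Member 2: others sum to 32; max(0, 30 - 32) = 0.
Member 3: others sum to 22; max(0, 30 - 22) = 8.
Member 4: others sum to 26; max(0, 30 - 26) = 4.
Total collected = 0 + 0 + 8 + 4 = 12.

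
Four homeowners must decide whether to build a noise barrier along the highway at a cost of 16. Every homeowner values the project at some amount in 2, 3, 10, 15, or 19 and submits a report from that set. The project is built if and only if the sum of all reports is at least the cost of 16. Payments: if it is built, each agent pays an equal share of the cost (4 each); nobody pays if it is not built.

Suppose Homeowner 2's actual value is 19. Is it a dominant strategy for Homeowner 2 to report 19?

Check each profile of the others' reports and compare truth against every alternative report.
Others report (2, 2, 2): truth gives 15, best alternative gives 15.
Others report (2, 2, 3): truth gives 15, best alternative gives 15.
Others report (2, 2, 10): truth gives 15, best alternative gives 15.
Others report (2, 2, 15): truth gives 15, best alternative gives 15.
Others report (2, 2, 19): truth gives 15, best alternative gives 15.
Others report (2, 3, 2): truth gives 15, best alternative gives 15.
(Remaining 119 profiles checked similarly; truth is weakly best in each.)
In every case the truthful report is at least as good as any alternative, so it is a dominant strategy.

Yes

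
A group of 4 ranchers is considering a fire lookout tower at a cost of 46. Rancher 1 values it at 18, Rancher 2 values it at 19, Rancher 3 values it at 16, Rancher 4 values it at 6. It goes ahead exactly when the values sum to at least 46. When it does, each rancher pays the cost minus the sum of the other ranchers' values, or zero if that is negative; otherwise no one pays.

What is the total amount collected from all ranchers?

14

Total value 59 ≥ cost 46, so it is built.
Rancher 1: others sum to 41; max(0, 46 - 41) = 5.
Rancher 2: others sum to 40; max(0, 46 - 40) = 6.
Rancher 3: others sum to 43; max(0, 46 - 43) = 3.
Rancher 4: others sum to 53; max(0, 46 - 53) = 0.
Total collected = 5 + 6 + 3 + 0 = 14.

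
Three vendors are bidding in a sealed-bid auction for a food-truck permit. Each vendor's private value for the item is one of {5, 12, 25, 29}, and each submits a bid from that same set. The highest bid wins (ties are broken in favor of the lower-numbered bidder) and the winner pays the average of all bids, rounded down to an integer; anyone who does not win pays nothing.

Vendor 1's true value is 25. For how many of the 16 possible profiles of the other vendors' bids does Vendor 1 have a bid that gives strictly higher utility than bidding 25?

Others bid (5, 5): truth gives 14; bid 5 gives 20 > 14. Violating.
Others bid (5, 12): truth gives 11; bid 12 gives 16 > 11. Violating.
Others bid (5, 29): truth gives 0; bid 29 gives 4 > 0. Violating.
Others bid (12, 5): truth gives 11; bid 12 gives 16 > 11. Violating.
Others bid (5, 25): truth gives 7; no alternative beats it.
Others bid (12, 25): truth gives 5; no alternative beats it.
(Checking all 16 profiles: 8 have a profitable deviation, 8 do not.)

8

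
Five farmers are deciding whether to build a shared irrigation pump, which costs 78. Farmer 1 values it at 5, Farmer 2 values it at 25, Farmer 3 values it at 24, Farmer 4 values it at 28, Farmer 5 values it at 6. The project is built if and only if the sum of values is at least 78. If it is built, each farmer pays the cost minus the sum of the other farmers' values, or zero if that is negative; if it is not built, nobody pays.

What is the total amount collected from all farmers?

47

Total value 88 ≥ cost 78, so it is built.
Farmer 1: others sum to 83; max(0, 78 - 83) = 0.
Farmer 2: others sum to 63; max(0, 78 - 63) = 15.
Farmer 3: others sum to 64; max(0, 78 - 64) = 14.
Farmer 4: others sum to 60; max(0, 78 - 60) = 18.
Farmer 5: others sum to 82; max(0, 78 - 82) = 0.
Total collected = 0 + 15 + 14 + 18 + 0 = 47.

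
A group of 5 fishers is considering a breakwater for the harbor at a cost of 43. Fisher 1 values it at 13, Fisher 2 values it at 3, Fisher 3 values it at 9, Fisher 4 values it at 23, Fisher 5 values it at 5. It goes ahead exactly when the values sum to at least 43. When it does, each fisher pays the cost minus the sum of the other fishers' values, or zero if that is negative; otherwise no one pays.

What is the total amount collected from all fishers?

Total value 53 ≥ cost 43, so it is built.
Fisher 1: others sum to 40; max(0, 43 - 40) = 3.
Fisher 2: others sum to 50; max(0, 43 - 50) = 0.
Fisher 3: others sum to 44; max(0, 43 - 44) = 0.
Fisher 4: others sum to 30; max(0, 43 - 30) = 13.
Fisher 5: others sum to 48; max(0, 43 - 48) = 0.
Total collected = 3 + 0 + 0 + 13 + 0 = 16.

16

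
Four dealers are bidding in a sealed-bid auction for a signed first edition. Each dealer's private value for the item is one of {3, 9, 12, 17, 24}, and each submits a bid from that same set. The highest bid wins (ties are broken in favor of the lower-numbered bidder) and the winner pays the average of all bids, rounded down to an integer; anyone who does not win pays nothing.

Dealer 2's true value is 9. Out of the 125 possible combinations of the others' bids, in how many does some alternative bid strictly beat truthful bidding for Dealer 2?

Others bid (3, 3, 12): truth gives 0; bid 12 gives 2 > 0. Violating.
Others bid (3, 12, 3): truth gives 0; bid 12 gives 2 > 0. Violating.
Others bid (9, 3, 3): truth gives 0; bid 12 gives 3 > 0. Violating.
Others bid (9, 3, 9): truth gives 0; bid 12 gives 1 > 0. Violating.
Others bid (3, 3, 3): truth gives 5; no alternative beats it.
Others bid (3, 3, 9): truth gives 3; no alternative beats it.
(Checking all 125 profiles: 6 have a profitable deviation, 119 do not.)

6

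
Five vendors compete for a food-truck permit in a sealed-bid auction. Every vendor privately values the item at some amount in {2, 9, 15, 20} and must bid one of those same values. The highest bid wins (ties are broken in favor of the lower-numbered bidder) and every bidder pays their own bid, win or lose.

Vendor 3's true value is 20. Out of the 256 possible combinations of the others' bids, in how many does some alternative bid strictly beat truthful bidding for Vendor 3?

Others bid (2, 2, 2, 2): truth gives 0; bid 9 gives 11 > 0. Violating.
Others bid (2, 2, 2, 9): truth gives 0; bid 9 gives 11 > 0. Violating.
Others bid (2, 2, 2, 15): truth gives 0; bid 15 gives 5 > 0. Violating.
Others bid (2, 2, 9, 2): truth gives 0; bid 9 gives 11 > 0. Violating.
Others bid (2, 2, 2, 20): truth gives 0; no alternative beats it.
Others bid (2, 2, 9, 20): truth gives 0; no alternative beats it.
(Checking all 256 profiles: 148 have a profitable deviation, 108 do not.)

148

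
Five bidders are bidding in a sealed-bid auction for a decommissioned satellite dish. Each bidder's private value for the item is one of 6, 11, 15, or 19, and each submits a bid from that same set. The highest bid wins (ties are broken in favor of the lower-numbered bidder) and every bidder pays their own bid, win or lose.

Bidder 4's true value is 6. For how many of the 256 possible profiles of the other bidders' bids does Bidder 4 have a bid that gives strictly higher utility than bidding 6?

Others bid (6, 6, 6, 6): truth gives -6; bid 11 gives -5 > -6. Violating.
Others bid (6, 6, 6, 11): truth gives -6; bid 11 gives -5 > -6. Violating.
Others bid (6, 6, 6, 15): truth gives -6; no alternative beats it.
Others bid (6, 6, 6, 19): truth gives -6; no alternative beats it.
(Checking all 256 profiles: 2 have a profitable deviation, 254 do not.)

2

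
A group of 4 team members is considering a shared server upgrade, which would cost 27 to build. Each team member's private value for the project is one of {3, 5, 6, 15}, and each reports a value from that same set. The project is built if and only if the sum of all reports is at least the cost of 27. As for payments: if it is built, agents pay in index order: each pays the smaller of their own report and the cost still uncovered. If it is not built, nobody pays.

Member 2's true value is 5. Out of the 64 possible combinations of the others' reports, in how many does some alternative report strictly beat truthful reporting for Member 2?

28

Others report (3, 6, 15): truth gives 0; report 3 gives 2 > 0. Violating.
Others report (3, 15, 6): truth gives 0; report 3 gives 2 > 0. Violating.
Others report (3, 15, 15): truth gives 0; report 3 gives 2 > 0. Violating.
Others report (5, 5, 15): truth gives 0; report 3 gives 2 > 0. Violating.
Others report (3, 3, 3): truth gives 0; no alternative beats it.
Others report (3, 3, 5): truth gives 0; no alternative beats it.
(Checking all 64 profiles: 28 have a profitable deviation, 36 do not.)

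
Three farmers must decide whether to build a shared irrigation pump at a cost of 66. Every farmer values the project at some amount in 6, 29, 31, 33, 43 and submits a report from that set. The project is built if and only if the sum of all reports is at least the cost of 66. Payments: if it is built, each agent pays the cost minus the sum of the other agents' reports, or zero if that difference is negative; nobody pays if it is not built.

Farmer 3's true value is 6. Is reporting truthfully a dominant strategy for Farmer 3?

Yes

Check each profile of the others' reports and compare truth against every alternative report.
Others report (6, 31): truth gives 0, best alternative gives -23.
Others report (31, 6): truth gives 0, best alternative gives -23.
Others report (6, 33): truth gives 0, best alternative gives -21.
Others report (33, 6): truth gives 0, best alternative gives -21.
Others report (6, 43): truth gives 0, best alternative gives -11.
Others report (43, 6): truth gives 0, best alternative gives -11.
(Remaining 19 profiles checked similarly; truth is weakly best in each.)
In every case the truthful report is at least as good as any alternative, so it is a dominant strategy.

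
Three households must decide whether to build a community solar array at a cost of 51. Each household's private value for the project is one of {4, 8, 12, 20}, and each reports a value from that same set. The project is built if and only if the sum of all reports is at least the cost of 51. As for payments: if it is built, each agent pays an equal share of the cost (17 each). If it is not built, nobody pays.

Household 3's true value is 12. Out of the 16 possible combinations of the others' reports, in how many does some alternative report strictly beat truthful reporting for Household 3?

1

Others report (20, 20): truth gives -5; report 4 gives 0 > -5. Violating.
Others report (4, 4): truth gives 0; no alternative beats it.
Others report (4, 8): truth gives 0; no alternative beats it.
(Checking all 16 profiles: 1 has a profitable deviation, 15 do not.)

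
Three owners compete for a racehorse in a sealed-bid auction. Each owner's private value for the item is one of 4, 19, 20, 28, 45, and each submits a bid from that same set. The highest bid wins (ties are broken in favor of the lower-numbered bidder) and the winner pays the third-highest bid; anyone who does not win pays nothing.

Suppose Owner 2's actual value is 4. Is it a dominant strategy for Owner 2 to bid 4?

Yes

Check each profile of the others' bids and compare truth against every alternative bid.
Others bid (4, 4): truth gives 0, best alternative gives 0.
Others bid (4, 19): truth gives 0, best alternative gives 0.
Others bid (4, 20): truth gives 0, best alternative gives 0.
Others bid (4, 28): truth gives 0, best alternative gives 0.
Others bid (4, 45): truth gives 0, best alternative gives 0.
Others bid (19, 4): truth gives 0, best alternative gives 0.
(Remaining 19 profiles checked similarly; truth is weakly best in each.)
In every case the truthful bid is at least as good as any alternative, so it is a dominant strategy.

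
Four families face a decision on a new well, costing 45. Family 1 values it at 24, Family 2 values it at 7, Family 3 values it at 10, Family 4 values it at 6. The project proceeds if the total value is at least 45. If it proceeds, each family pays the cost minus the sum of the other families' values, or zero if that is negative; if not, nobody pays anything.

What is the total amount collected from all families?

39

Total value 47 ≥ cost 45, so it is built.
Family 1: others sum to 23; max(0, 45 - 23) = 22.
Family 2: others sum to 40; max(0, 45 - 40) = 5.
Family 3: others sum to 37; max(0, 45 - 37) = 8.
Family 4: others sum to 41; max(0, 45 - 41) = 4.
Total collected = 22 + 5 + 8 + 4 = 39.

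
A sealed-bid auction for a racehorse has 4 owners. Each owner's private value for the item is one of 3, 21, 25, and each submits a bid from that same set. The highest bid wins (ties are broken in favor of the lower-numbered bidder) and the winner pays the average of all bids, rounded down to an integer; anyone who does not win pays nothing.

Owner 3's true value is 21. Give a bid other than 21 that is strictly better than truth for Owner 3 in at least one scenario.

25

Suppose Owner 1 bids 3, Owner 2 bids 3 and Owner 4 bids 25.
Bid 21: loses, pays 0, utility 0.
Bid 25: wins, pays 14, utility 21 - 14 = 7.
So bidding 25 beats truth here (7 > 0).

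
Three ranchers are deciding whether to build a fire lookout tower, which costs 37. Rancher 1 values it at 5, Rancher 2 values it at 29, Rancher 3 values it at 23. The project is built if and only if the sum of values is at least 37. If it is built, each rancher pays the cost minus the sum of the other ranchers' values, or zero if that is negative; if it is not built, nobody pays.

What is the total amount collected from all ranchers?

12

Total value 57 ≥ cost 37, so it is built.
Rancher 1: others sum to 52; max(0, 37 - 52) = 0.
Rancher 2: others sum to 28; max(0, 37 - 28) = 9.
Rancher 3: others sum to 34; max(0, 37 - 34) = 3.
Total collected = 0 + 9 + 3 = 12.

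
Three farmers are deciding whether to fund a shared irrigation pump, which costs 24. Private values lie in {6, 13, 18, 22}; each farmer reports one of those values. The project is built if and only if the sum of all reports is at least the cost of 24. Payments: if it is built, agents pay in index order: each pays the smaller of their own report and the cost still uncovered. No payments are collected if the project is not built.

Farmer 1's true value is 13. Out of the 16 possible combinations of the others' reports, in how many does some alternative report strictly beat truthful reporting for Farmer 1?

Others report (6, 13): truth gives 0; report 6 gives 7 > 0. Violating.
Others report (6, 18): truth gives 0; report 6 gives 7 > 0. Violating.
Others report (6, 22): truth gives 0; report 6 gives 7 > 0. Violating.
Others report (13, 6): truth gives 0; report 6 gives 7 > 0. Violating.
Others report (6, 6): truth gives 0; no alternative beats it.
(Checking all 16 profiles: 15 have a profitable deviation, 1 does not.)

15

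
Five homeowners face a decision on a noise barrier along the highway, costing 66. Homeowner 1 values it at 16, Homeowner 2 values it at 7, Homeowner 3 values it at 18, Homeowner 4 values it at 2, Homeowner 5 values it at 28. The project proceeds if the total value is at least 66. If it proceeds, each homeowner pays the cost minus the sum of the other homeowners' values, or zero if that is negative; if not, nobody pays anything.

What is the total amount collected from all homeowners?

49

Total value 71 ≥ cost 66, so it is built.
Homeowner 1: others sum to 55; max(0, 66 - 55) = 11.
Homeowner 2: others sum to 64; max(0, 66 - 64) = 2.
Homeowner 3: others sum to 53; max(0, 66 - 53) = 13.
Homeowner 4: others sum to 69; max(0, 66 - 69) = 0.
Homeowner 5: others sum to 43; max(0, 66 - 43) = 23.
Total collected = 11 + 2 + 13 + 0 + 23 = 49.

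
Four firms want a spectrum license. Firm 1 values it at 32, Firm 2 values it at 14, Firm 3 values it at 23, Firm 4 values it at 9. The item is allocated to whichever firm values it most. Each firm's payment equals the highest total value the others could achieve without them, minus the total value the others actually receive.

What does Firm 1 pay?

Firm 1 has the highest value and receives the item.
Without Firm 1, the item would go to the next-highest value, 23, so the others could achieve 23.
With Firm 1 present and winning, the others receive nothing, so their total is 0.
Payment = 23 - 0 = 23.

23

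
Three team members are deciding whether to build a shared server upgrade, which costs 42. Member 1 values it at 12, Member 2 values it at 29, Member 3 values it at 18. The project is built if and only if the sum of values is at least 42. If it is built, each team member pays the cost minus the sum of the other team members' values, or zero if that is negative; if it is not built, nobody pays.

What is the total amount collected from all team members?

13

Total value 59 ≥ cost 42, so it is built.
Member 1: others sum to 47; max(0, 42 - 47) = 0.
Member 2: others sum to 30; max(0, 42 - 30) = 12.
Member 3: others sum to 41; max(0, 42 - 41) = 1.
Total collected = 0 + 12 + 1 = 13.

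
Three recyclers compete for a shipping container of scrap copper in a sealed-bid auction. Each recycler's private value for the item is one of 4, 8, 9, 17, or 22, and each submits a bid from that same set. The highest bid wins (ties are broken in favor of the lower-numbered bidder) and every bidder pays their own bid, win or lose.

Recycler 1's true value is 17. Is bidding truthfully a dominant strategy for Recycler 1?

No

Consider the case where Recycler 2 bids 4 and Recycler 3 bids 4.
Truthful bid 17: wins, pays 17, utility 17 - 17 = 0.
Bid 4 instead: wins, pays 4, utility 17 - 4 = 13.
Since 13 > 0, bidding 4 is strictly better here, so truthful bidding is not dominant.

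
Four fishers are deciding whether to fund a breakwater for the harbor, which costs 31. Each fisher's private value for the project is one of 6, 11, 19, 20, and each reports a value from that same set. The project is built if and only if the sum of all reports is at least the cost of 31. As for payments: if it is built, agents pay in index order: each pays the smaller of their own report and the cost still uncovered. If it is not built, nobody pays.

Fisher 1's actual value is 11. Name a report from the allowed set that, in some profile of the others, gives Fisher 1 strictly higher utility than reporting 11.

6

Suppose Fisher 2 reports 6, Fisher 3 reports 6 and Fisher 4 reports 19.
Report 11: project built, pays 11, utility 11 - 11 = 0.
Report 6: project built, pays 6, utility 11 - 6 = 5.
So reporting 6 beats truth here (5 > 0).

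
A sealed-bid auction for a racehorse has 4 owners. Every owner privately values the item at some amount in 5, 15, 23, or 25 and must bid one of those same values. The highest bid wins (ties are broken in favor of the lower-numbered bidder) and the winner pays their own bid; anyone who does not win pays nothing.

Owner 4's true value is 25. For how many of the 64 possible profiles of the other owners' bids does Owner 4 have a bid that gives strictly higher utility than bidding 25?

Others bid (5, 5, 5): truth gives 0; bid 15 gives 10 > 0. Violating.
Others bid (5, 5, 15): truth gives 0; bid 23 gives 2 > 0. Violating.
Others bid (5, 15, 5): truth gives 0; bid 23 gives 2 > 0. Violating.
Others bid (5, 15, 15): truth gives 0; bid 23 gives 2 > 0. Violating.
Others bid (5, 5, 23): truth gives 0; no alternative beats it.
Others bid (5, 5, 25): truth gives 0; no alternative beats it.
(Checking all 64 profiles: 8 have a profitable deviation, 56 do not.)

8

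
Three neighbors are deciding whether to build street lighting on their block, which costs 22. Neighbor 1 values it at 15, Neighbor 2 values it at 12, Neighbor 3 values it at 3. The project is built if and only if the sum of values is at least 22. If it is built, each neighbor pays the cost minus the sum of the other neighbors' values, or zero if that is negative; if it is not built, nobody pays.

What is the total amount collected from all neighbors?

11

Total value 30 ≥ cost 22, so it is built.
Neighbor 1: others sum to 15; max(0, 22 - 15) = 7.
Neighbor 2: others sum to 18; max(0, 22 - 18) = 4.
Neighbor 3: others sum to 27; max(0, 22 - 27) = 0.
Total collected = 7 + 4 + 0 = 11.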